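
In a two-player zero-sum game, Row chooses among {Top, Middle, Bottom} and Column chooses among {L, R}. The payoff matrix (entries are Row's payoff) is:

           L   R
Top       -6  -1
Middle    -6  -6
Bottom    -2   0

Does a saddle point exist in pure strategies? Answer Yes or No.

Row minima: Top → -6, Middle → -6, Bottom → -2; maximin = -2.
Column maxima: L → -2, R → 0; minimax = -2.
maximin = minimax = -2, so a saddle point exists.

Yes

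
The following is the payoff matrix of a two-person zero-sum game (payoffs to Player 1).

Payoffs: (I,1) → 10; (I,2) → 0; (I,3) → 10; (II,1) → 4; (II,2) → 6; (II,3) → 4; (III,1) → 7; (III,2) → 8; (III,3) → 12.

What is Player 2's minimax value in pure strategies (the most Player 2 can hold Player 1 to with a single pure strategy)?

Column maxima: 1 → 10, 2 → 8, 3 → 12.
The smallest of these is 8.

8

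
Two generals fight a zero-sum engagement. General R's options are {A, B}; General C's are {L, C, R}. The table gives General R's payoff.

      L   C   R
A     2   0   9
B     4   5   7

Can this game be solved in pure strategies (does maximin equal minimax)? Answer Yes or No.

Yes

Row minima: A → 0, B → 4; maximin = 4.
Column maxima: L → 4, C → 5, R → 9; minimax = 4.
maximin = minimax = 4, so a saddle point exists.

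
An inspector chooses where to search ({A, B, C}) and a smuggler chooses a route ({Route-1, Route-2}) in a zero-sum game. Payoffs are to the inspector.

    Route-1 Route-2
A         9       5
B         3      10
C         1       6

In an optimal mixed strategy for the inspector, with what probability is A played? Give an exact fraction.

Row minima: A → 5, B → 3, C → 1; maximin = 5.
Column maxima: Route-1 → 9, Route-2 → 10; minimax = 9.
5 ≠ 9, so there is no saddle point; optimal play is mixed.
C is strictly dominated by B, so the inspector never plays it.
On the remaining 2×2 (A, B vs Route-1, Route-2):
Let the inspector play A with probability p. Expected payoff against Route-1: 9p + 3(1−p) = 6p + 3; against Route-2: 5p + 10(1−p) = −5p + 10.
Setting these equal: 6p + 3 = −5p + 10 ⇒ 11p = 7 ⇒ p = 7/11, and the value is (6)·(7/11) + 3 = 75/11.
For the smuggler: with q = P(Route-1), equating A's and B's payoffs gives 4q + 5 = −7q + 10 ⇒ q = 5/11.

7/11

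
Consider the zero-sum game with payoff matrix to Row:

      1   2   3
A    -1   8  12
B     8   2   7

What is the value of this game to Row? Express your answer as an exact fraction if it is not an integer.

22/5

Row minima: A → -1, B → 2; maximin = 2.
Column maxima: 1 → 8, 2 → 8, 3 → 12; minimax = 8.
2 ≠ 8, so there is no saddle point; optimal play is mixed.
3 is strictly dominated by 2 (it gives Row strictly more in every row), so Column never plays it.
On the remaining 2×2 (A, B vs 1, 2):
Let Row play A with probability p. Expected payoff against 1: (-1)p + 8(1−p) = −9p + 8; against 2: 8p + 2(1−p) = 6p + 2.
Setting these equal: −9p + 8 = 6p + 2 ⇒ −15p = -6 ⇒ p = 2/5, and the value is (-9)·(2/5) + 8 = 22/5.
For Column: with q = P(1), equating A's and B's payoffs gives −9q + 8 = 6q + 2 ⇒ q = 2/5.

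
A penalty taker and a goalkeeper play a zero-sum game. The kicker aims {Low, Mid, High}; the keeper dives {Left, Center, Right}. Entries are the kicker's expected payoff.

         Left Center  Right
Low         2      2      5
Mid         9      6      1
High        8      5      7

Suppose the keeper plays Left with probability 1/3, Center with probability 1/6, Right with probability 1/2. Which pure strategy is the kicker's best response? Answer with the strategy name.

High

Expected payoff of Low: (1/3)·2 + (1/6)·2 + (1/2)·5 = 7/2.
Expected payoff of Mid: (1/3)·9 + (1/6)·6 + (1/2)·1 = 9/2.
Expected payoff of High: (1/3)·8 + (1/6)·5 + (1/2)·7 = 7.
The largest is 7, so the kicker's best response is High.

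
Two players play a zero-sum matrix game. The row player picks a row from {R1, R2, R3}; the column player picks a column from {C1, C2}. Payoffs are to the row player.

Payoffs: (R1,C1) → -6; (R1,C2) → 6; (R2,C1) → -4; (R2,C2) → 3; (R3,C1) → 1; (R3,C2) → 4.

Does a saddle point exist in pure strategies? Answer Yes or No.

Row minima: R1 → -6, R2 → -4, R3 → 1; maximin = 1.
Column maxima: C1 → 1, C2 → 6; minimax = 1.
maximin = minimax = 1, so a saddle point exists.

Yes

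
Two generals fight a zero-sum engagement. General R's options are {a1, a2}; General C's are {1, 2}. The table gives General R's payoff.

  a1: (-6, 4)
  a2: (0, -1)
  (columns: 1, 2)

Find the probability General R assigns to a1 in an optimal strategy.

1/11

Row minima: a1 → -6, a2 → -1; maximin = -1.
Column maxima: 1 → 0, 2 → 4; minimax = 0.
-1 ≠ 0, so there is no saddle point; optimal play is mixed.
Let General R play a1 with probability p. Expected payoff against 1: (-6)p + 0(1−p) = −6p; against 2: 4p + (-1)(1−p) = 5p − 1.
Setting these equal: −6p = 5p − 1 ⇒ −11p = -1 ⇒ p = 1/11, and the value is (-6)·(1/11) = -6/11.
For General C: with q = P(1), equating a1's and a2's payoffs gives −10q + 4 = q − 1 ⇒ q = 5/11.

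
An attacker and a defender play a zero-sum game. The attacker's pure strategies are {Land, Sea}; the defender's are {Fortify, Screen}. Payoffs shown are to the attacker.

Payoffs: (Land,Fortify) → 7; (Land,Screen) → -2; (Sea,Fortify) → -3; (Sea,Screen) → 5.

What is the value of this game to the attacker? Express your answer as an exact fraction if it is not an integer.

29/17

Row minima: Land → -2, Sea → -3; maximin = -2.
Column maxima: Fortify → 7, Screen → 5; minimax = 5.
-2 ≠ 5, so there is no saddle point; optimal play is mixed.
Let the attacker play Land with probability p. Expected payoff against Fortify: 7p + (-3)(1−p) = 10p − 3; against Screen: (-2)p + 5(1−p) = −7p + 5.
Setting these equal: 10p − 3 = −7p + 5 ⇒ 17p = 8 ⇒ p = 8/17, and the value is (10)·(8/17) − 3 = 29/17.
For the defender: with q = P(Fortify), equating Land's and Sea's payoffs gives 9q − 2 = −8q + 5 ⇒ q = 7/17.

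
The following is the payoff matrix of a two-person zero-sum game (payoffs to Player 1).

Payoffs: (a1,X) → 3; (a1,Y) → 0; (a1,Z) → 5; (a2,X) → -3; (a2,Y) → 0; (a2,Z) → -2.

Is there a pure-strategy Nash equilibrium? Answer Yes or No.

Yes

Row minima: a1 → 0, a2 → -3; maximin = 0.
Column maxima: X → 3, Y → 0, Z → 5; minimax = 0.
maximin = minimax = 0, so a saddle point exists.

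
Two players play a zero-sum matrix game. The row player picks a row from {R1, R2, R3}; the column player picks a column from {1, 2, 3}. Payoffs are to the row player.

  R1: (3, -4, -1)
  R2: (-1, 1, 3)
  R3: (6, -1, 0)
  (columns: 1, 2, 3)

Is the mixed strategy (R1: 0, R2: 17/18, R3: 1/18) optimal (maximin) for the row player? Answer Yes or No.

No

Against 1 this mix gives (17/18)·(-1) + (1/18)·6 = -11/18.
Against 2 this mix gives (17/18)·1 + (1/18)·(-1) = 8/9.
Against 3 this mix gives (17/18)·3 + (1/18)·0 = 17/6.
The column player will play 1, holding the row player to -11/18. Shifting weight toward the row that does better against 1 would raise this floor (the equalizing mix achieves 5/9 against both 1 and 2), so the proposed strategy is not optimal.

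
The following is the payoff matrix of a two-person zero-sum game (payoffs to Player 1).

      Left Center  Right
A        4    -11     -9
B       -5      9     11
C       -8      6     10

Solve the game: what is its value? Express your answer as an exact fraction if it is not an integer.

Row minima: A → -11, B → -5, C → -8; maximin = -5.
Column maxima: Left → 4, Center → 9, Right → 11; minimax = 4.
-5 ≠ 4, so there is no saddle point; optimal play is mixed.
C is strictly dominated by B, so Player 1 never plays it.
Right is strictly dominated by Center (it gives Player 1 strictly more in every row), so Player 2 never plays it.
On the remaining 2×2 (A, B vs Left, Center):
Let Player 1 play A with probability p. Expected payoff against Left: 4p + (-5)(1−p) = 9p − 5; against Center: (-11)p + 9(1−p) = −20p + 9.
Setting these equal: 9p − 5 = −20p + 9 ⇒ 29p = 14 ⇒ p = 14/29, and the value is (9)·(14/29) − 5 = -19/29.
For Player 2: with q = P(Left), equating A's and B's payoffs gives 15q − 11 = −14q + 9 ⇒ q = 20/29.

-19/29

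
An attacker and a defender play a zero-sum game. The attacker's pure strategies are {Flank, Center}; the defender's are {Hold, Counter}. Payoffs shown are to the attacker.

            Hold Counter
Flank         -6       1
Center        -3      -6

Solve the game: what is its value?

Row minima: Flank → -6, Center → -6; maximin = -6.
Column maxima: Hold → -3, Counter → 1; minimax = -3.
-6 ≠ -3, so there is no saddle point; optimal play is mixed.
Let the attacker play Flank with probability p. Expected payoff against Hold: (-6)p + (-3)(1−p) = −3p − 3; against Counter: 1p + (-6)(1−p) = 7p − 6.
Setting these equal: −3p − 3 = 7p − 6 ⇒ −10p = -3 ⇒ p = 3/10, and the value is (-3)·(3/10) − 3 = -39/10.
For the defender: with q = P(Hold), equating Flank's and Center's payoffs gives −7q + 1 = 3q − 6 ⇒ q = 7/10.

-39/10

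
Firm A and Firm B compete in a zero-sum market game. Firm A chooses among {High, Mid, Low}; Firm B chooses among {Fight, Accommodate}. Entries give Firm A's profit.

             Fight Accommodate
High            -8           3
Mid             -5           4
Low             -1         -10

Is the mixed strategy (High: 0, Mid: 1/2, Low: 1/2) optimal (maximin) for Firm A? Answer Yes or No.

Yes

Against Fight this mix gives (1/2)·(-5) + (1/2)·(-1) = -3.
Against Accommodate this mix gives (1/2)·4 + (1/2)·(-10) = -3.
All of Firm B's active replies (Fight, Accommodate) yield -3, and no column does worse for Firm A. The mix makes Firm B indifferent and guarantees -3, so it is optimal.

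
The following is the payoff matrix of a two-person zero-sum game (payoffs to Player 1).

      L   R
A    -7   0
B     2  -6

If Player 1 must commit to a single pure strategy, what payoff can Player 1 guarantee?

-6

Row minima: A → -7, B → -6.
The best of these is -6.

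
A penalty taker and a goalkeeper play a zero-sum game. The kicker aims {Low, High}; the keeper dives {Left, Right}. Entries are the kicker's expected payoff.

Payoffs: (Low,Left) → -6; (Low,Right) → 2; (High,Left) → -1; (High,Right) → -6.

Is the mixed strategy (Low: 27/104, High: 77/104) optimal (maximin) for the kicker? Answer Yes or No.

No

Against Left this mix gives (27/104)·(-6) + (77/104)·(-1) = -239/104.
Against Right this mix gives (27/104)·2 + (77/104)·(-6) = -51/13.
The keeper will play Right, holding the kicker to -51/13. Shifting weight toward the row that does better against Right would raise this floor (the equalizing mix achieves -38/13 against both Right and Left), so the proposed strategy is not optimal.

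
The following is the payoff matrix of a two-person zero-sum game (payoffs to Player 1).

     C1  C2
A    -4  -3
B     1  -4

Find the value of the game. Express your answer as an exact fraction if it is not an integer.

-19/6

Row minima: A → -4, B → -4; maximin = -4.
Column maxima: C1 → 1, C2 → -3; minimax = -3.
-4 ≠ -3, so there is no saddle point; optimal play is mixed.
Let Player 1 play A with probability p. Expected payoff against C1: (-4)p + 1(1−p) = −5p + 1; against C2: (-3)p + (-4)(1−p) = p − 4.
Setting these equal: −5p + 1 = p − 4 ⇒ −6p = -5 ⇒ p = 5/6, and the value is (-5)·(5/6) + 1 = -19/6.
For Player 2: with q = P(C1), equating A's and B's payoffs gives −q − 3 = 5q − 4 ⇒ q = 1/6.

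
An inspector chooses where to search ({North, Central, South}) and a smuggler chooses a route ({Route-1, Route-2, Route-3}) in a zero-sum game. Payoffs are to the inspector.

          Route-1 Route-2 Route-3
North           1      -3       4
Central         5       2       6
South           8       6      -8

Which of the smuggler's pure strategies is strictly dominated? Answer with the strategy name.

Route-2 holds the inspector's payoff strictly below Route-1 in every row: -3 < 1, 2 < 5, 6 < 8.
So Route-1 is strictly dominated for the smuggler.

Route-1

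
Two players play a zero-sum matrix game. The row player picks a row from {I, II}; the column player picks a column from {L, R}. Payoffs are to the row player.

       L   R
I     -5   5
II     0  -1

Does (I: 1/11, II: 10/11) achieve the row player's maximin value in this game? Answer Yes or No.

Against L this mix gives (1/11)·(-5) + (10/11)·0 = -5/11.
Against R this mix gives (1/11)·5 + (10/11)·(-1) = -5/11.
All of the column player's active replies (L, R) yield -5/11, and no column does worse for the row player. The mix makes the column player indifferent and guarantees -5/11, so it is optimal.

Yes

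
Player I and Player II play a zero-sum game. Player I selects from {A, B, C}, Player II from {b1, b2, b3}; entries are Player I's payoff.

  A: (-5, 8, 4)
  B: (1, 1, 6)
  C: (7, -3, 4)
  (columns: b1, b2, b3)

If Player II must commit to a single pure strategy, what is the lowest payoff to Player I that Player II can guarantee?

Column maxima: b1 → 7, b2 → 8, b3 → 6.
The smallest of these is 6.

6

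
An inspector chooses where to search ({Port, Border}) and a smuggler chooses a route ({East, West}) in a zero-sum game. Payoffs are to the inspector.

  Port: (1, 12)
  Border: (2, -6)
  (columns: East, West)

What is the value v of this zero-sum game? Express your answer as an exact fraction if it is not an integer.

30/19

Row minima: Port → 1, Border → -6; maximin = 1.
Column maxima: East → 2, West → 12; minimax = 2.
1 ≠ 2, so there is no saddle point; optimal play is mixed.
Let the inspector play Port with probability p. Expected payoff against East: 1p + 2(1−p) = −p + 2; against West: 12p + (-6)(1−p) = 18p − 6.
Setting these equal: −p + 2 = 18p − 6 ⇒ −19p = -8 ⇒ p = 8/19, and the value is (-1)·(8/19) + 2 = 30/19.
For the smuggler: with q = P(East), equating Port's and Border's payoffs gives −11q + 12 = 8q − 6 ⇒ q = 18/19.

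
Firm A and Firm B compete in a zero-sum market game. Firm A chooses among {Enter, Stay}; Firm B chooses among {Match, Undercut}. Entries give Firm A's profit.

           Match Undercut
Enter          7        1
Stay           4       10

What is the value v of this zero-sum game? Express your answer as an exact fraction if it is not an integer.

Row minima: Enter → 1, Stay → 4; maximin = 4.
Column maxima: Match → 7, Undercut → 10; minimax = 7.
4 ≠ 7, so there is no saddle point; optimal play is mixed.
Let Firm A play Enter with probability p. Expected payoff against Match: 7p + 4(1−p) = 3p + 4; against Undercut: 1p + 10(1−p) = −9p + 10.
Setting these equal: 3p + 4 = −9p + 10 ⇒ 12p = 6 ⇒ p = 1/2, and the value is (3)·(1/2) + 4 = 11/2.
For Firm B: with q = P(Match), equating Enter's and Stay's payoffs gives 6q + 1 = −6q + 10 ⇒ q = 3/4.

11/2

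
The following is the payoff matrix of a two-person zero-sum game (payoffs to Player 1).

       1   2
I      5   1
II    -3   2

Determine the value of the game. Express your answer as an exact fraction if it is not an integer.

Row minima: I → 1, II → -3; maximin = 1.
Column maxima: 1 → 5, 2 → 2; minimax = 2.
1 ≠ 2, so there is no saddle point; optimal play is mixed.
Let Player 1 play I with probability p. Expected payoff against 1: 5p + (-3)(1−p) = 8p − 3; against 2: 1p + 2(1−p) = −p + 2.
Setting these equal: 8p − 3 = −p + 2 ⇒ 9p = 5 ⇒ p = 5/9, and the value is (8)·(5/9) − 3 = 13/9.
For Player 2: with q = P(1), equating I's and II's payoffs gives 4q + 1 = −5q + 2 ⇒ q = 1/9.

13/9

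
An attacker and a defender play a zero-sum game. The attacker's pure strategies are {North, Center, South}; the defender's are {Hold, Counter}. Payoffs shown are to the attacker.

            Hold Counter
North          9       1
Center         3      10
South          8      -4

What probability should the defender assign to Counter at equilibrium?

2/5

Row minima: North → 1, Center → 3, South → -4; maximin = 3.
Column maxima: Hold → 9, Counter → 10; minimax = 9.
3 ≠ 9, so there is no saddle point; optimal play is mixed.
South is strictly dominated by North, so the attacker never plays it.
On the remaining 2×2 (North, Center vs Hold, Counter):
Let the attacker play North with probability p. Expected payoff against Hold: 9p + 3(1−p) = 6p + 3; against Counter: 1p + 10(1−p) = −9p + 10.
Setting these equal: 6p + 3 = −9p + 10 ⇒ 15p = 7 ⇒ p = 7/15, and the value is (6)·(7/15) + 3 = 29/5.
For the defender: with q = P(Hold), equating North's and Center's payoffs gives 8q + 1 = −7q + 10 ⇒ q = 3/5.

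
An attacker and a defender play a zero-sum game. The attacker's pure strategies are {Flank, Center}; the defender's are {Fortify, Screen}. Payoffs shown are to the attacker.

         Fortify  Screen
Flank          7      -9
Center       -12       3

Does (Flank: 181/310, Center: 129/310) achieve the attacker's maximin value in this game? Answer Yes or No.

No

Against Fortify this mix gives (181/310)·7 + (129/310)·(-12) = -281/310.
Against Screen this mix gives (181/310)·(-9) + (129/310)·3 = -621/155.
The defender will play Screen, holding the attacker to -621/155. Shifting weight toward the row that does better against Screen would raise this floor (the equalizing mix achieves -87/31 against both Screen and Fortify), so the proposed strategy is not optimal.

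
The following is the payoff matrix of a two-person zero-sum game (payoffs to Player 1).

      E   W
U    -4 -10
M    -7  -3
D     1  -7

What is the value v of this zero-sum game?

-13/3

Row minima: U → -10, M → -7, D → -7; maximin = -7.
Column maxima: E → 1, W → -3; minimax = -3.
-7 ≠ -3, so there is no saddle point; optimal play is mixed.
U is strictly dominated by D, so Player 1 never plays it.
On the remaining 2×2 (M, D vs E, W):
Let Player 1 play M with probability p. Expected payoff against E: (-7)p + 1(1−p) = −8p + 1; against W: (-3)p + (-7)(1−p) = 4p − 7.
Setting these equal: −8p + 1 = 4p − 7 ⇒ −12p = -8 ⇒ p = 2/3, and the value is (-8)·(2/3) + 1 = -13/3.
For Player 2: with q = P(E), equating M's and D's payoffs gives −4q − 3 = 8q − 7 ⇒ q = 1/3.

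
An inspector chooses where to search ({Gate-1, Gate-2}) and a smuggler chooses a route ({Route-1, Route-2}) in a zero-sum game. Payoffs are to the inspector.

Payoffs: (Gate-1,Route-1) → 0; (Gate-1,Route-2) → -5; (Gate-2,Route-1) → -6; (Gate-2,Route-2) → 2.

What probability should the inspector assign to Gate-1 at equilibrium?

8/13

Row minima: Gate-1 → -5, Gate-2 → -6; maximin = -5.
Column maxima: Route-1 → 0, Route-2 → 2; minimax = 0.
-5 ≠ 0, so there is no saddle point; optimal play is mixed.
Let the inspector play Gate-1 with probability p. Expected payoff against Route-1: 0p + (-6)(1−p) = 6p − 6; against Route-2: (-5)p + 2(1−p) = −7p + 2.
Setting these equal: 6p − 6 = −7p + 2 ⇒ 13p = 8 ⇒ p = 8/13, and the value is (6)·(8/13) − 6 = -30/13.
For the smuggler: with q = P(Route-1), equating Gate-1's and Gate-2's payoffs gives 5q − 5 = −8q + 2 ⇒ q = 7/13.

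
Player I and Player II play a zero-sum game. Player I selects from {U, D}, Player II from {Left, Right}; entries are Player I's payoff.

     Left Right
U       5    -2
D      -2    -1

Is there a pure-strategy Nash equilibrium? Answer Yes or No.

No

Row minima: U → -2, D → -2; maximin = -2.
Column maxima: Left → 5, Right → -1; minimax = -1.
-2 ≠ -1, so no pure-strategy equilibrium exists.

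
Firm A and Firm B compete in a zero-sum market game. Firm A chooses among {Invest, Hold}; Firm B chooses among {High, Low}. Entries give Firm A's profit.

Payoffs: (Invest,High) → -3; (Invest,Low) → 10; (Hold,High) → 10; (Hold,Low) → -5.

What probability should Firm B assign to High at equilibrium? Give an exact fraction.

Row minima: Invest → -3, Hold → -5; maximin = -3.
Column maxima: High → 10, Low → 10; minimax = 10.
-3 ≠ 10, so there is no saddle point; optimal play is mixed.
Let Firm A play Invest with probability p. Expected payoff against High: (-3)p + 10(1−p) = −13p + 10; against Low: 10p + (-5)(1−p) = 15p − 5.
Setting these equal: −13p + 10 = 15p − 5 ⇒ −28p = -15 ⇒ p = 15/28, and the value is (-13)·(15/28) + 10 = 85/28.
For Firm B: with q = P(High), equating Invest's and Hold's payoffs gives −13q + 10 = 15q − 5 ⇒ q = 15/28.

15/28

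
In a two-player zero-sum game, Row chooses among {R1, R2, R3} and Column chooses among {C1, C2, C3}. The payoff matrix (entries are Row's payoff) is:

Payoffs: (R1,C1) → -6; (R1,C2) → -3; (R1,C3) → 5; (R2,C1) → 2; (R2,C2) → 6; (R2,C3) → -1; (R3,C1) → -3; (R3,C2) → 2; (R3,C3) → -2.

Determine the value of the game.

2/7

Row minima: R1 → -6, R2 → -1, R3 → -3; maximin = -1.
Column maxima: C1 → 2, C2 → 6, C3 → 5; minimax = 2.
-1 ≠ 2, so there is no saddle point; optimal play is mixed.
R3 is strictly dominated by R2, so Row never plays it.
C2 is strictly dominated by C1 (it gives Row strictly more in every row), so Column never plays it.
On the remaining 2×2 (R1, R2 vs C1, C3):
Let Row play R1 with probability p. Expected payoff against C1: (-6)p + 2(1−p) = −8p + 2; against C3: 5p + (-1)(1−p) = 6p − 1.
Setting these equal: −8p + 2 = 6p − 1 ⇒ −14p = -3 ⇒ p = 3/14, and the value is (-8)·(3/14) + 2 = 2/7.
For Column: with q = P(C1), equating R1's and R2's payoffs gives −11q + 5 = 3q − 1 ⇒ q = 3/7.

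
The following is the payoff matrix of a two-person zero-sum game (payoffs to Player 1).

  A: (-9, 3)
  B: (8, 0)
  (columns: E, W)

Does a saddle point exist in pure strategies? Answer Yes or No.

No

Row minima: A → -9, B → 0; maximin = 0.
Column maxima: E → 8, W → 3; minimax = 3.
0 ≠ 3, so no pure-strategy equilibrium exists.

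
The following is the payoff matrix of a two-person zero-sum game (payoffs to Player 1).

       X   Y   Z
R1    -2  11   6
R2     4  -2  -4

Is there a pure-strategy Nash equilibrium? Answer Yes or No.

No

Row minima: R1 → -2, R2 → -4; maximin = -2.
Column maxima: X → 4, Y → 11, Z → 6; minimax = 4.
-2 ≠ 4, so no pure-strategy equilibrium exists.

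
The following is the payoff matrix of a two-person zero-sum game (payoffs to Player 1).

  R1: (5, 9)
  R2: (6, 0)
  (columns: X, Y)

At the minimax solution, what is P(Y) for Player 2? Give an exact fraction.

Row minima: R1 → 5, R2 → 0; maximin = 5.
Column maxima: X → 6, Y → 9; minimax = 6.
5 ≠ 6, so there is no saddle point; optimal play is mixed.
Let Player 1 play R1 with probability p. Expected payoff against X: 5p + 6(1−p) = −p + 6; against Y: 9p + 0(1−p) = 9p.
Setting these equal: −p + 6 = 9p ⇒ −10p = -6 ⇒ p = 3/5, and the value is (-1)·(3/5) + 6 = 27/5.
For Player 2: with q = P(X), equating R1's and R2's payoffs gives −4q + 9 = 6q ⇒ q = 9/10.

1/10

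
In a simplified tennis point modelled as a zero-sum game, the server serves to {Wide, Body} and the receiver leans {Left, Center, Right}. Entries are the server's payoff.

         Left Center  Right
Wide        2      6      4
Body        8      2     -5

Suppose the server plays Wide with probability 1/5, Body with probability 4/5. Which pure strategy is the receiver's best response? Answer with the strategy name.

If the receiver plays Left, the server's expected payoff is (1/5)·2 + (4/5)·8 = 34/5.
If the receiver plays Center, the server's expected payoff is (1/5)·6 + (4/5)·2 = 14/5.
If the receiver plays Right, the server's expected payoff is (1/5)·4 + (4/5)·(-5) = -16/5.
The receiver minimizes the server's payoff; the smallest is -16/5, so the best response is Right.

Right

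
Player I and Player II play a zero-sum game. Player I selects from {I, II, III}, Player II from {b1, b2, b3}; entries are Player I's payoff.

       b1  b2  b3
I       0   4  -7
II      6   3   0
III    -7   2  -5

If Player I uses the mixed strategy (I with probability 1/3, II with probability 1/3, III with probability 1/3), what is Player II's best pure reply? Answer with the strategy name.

If Player II plays b1, Player I's expected payoff is (1/3)·0 + (1/3)·6 + (1/3)·(-7) = -1/3.
If Player II plays b2, Player I's expected payoff is (1/3)·4 + (1/3)·3 + (1/3)·2 = 3.
If Player II plays b3, Player I's expected payoff is (1/3)·(-7) + (1/3)·0 + (1/3)·(-5) = -4.
Player II minimizes Player I's payoff; the smallest is -4, so the best response is b3.

b3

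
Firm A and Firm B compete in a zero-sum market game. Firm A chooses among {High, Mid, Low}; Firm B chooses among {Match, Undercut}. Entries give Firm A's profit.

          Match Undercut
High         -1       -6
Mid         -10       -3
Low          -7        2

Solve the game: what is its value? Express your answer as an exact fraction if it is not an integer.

Row minima: High → -6, Mid → -10, Low → -7; maximin = -6.
Column maxima: Match → -1, Undercut → 2; minimax = -1.
-6 ≠ -1, so there is no saddle point; optimal play is mixed.
Mid is strictly dominated by Low, so Firm A never plays it.
On the remaining 2×2 (High, Low vs Match, Undercut):
Let Firm A play High with probability p. Expected payoff against Match: (-1)p + (-7)(1−p) = 6p − 7; against Undercut: (-6)p + 2(1−p) = −8p + 2.
Setting these equal: 6p − 7 = −8p + 2 ⇒ 14p = 9 ⇒ p = 9/14, and the value is (6)·(9/14) − 7 = -22/7.
For Firm B: with q = P(Match), equating High's and Low's payoffs gives 5q − 6 = −9q + 2 ⇒ q = 4/7.

-22/7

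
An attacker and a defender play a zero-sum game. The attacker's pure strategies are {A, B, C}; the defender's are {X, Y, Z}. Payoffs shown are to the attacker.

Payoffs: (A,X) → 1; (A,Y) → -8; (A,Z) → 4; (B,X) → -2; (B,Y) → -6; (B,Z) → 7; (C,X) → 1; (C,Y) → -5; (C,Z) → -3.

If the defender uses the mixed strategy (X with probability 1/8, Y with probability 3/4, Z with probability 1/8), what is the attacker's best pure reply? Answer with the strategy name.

B

Expected payoff of A: (1/8)·1 + (3/4)·(-8) + (1/8)·4 = -43/8.
Expected payoff of B: (1/8)·(-2) + (3/4)·(-6) + (1/8)·7 = -31/8.
Expected payoff of C: (1/8)·1 + (3/4)·(-5) + (1/8)·(-3) = -4.
The largest is -31/8, so the attacker's best response is B.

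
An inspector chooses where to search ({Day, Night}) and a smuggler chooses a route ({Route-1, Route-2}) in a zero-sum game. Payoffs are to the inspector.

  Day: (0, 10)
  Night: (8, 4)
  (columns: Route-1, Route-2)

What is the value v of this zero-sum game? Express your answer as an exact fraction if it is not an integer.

40/7

Row minima: Day → 0, Night → 4; maximin = 4.
Column maxima: Route-1 → 8, Route-2 → 10; minimax = 8.
4 ≠ 8, so there is no saddle point; optimal play is mixed.
Let the inspector play Day with probability p. Expected payoff against Route-1: 0p + 8(1−p) = −8p + 8; against Route-2: 10p + 4(1−p) = 6p + 4.
Setting these equal: −8p + 8 = 6p + 4 ⇒ −14p = -4 ⇒ p = 2/7, and the value is (-8)·(2/7) + 8 = 40/7.
For the smuggler: with q = P(Route-1), equating Day's and Night's payoffs gives −10q + 10 = 4q + 4 ⇒ q = 3/7.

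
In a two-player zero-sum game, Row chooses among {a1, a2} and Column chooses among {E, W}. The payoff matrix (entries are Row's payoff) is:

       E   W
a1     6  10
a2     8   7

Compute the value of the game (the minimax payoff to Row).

38/5

Row minima: a1 → 6, a2 → 7; maximin = 7.
Column maxima: E → 8, W → 10; minimax = 8.
7 ≠ 8, so there is no saddle point; optimal play is mixed.
Let Row play a1 with probability p. Expected payoff against E: 6p + 8(1−p) = −2p + 8; against W: 10p + 7(1−p) = 3p + 7.
Setting these equal: −2p + 8 = 3p + 7 ⇒ −5p = -1 ⇒ p = 1/5, and the value is (-2)·(1/5) + 8 = 38/5.
For Column: with q = P(E), equating a1's and a2's payoffs gives −4q + 10 = q + 7 ⇒ q = 3/5.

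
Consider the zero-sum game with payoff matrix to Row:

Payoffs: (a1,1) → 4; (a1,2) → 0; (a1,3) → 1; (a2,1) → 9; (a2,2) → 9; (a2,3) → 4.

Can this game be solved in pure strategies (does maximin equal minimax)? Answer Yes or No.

Yes

Row minima: a1 → 0, a2 → 4; maximin = 4.
Column maxima: 1 → 9, 2 → 9, 3 → 4; minimax = 4.
maximin = minimax = 4, so a saddle point exists.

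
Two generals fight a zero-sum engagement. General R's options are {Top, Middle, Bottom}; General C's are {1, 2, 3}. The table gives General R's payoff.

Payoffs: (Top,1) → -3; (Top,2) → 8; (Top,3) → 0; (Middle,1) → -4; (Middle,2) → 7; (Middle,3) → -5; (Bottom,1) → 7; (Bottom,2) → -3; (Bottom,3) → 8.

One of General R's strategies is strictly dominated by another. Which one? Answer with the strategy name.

Top gives a strictly higher payoff than Middle against every column: -3 > -4, 8 > 7, 0 > -5.
So Middle is strictly dominated and General R never plays it.

Middle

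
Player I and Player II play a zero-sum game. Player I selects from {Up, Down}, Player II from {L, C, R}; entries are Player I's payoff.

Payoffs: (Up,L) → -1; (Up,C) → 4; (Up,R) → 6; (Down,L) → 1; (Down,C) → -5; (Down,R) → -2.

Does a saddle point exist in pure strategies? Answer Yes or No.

No

Row minima: Up → -1, Down → -5; maximin = -1.
Column maxima: L → 1, C → 4, R → 6; minimax = 1.
-1 ≠ 1, so no pure-strategy equilibrium exists.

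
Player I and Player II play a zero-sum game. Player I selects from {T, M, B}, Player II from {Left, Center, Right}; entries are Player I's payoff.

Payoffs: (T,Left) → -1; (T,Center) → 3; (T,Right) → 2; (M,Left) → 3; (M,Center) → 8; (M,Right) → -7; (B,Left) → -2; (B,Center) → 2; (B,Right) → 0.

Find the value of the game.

-1/13

Row minima: T → -1, M → -7, B → -2; maximin = -1.
Column maxima: Left → 3, Center → 8, Right → 2; minimax = 2.
-1 ≠ 2, so there is no saddle point; optimal play is mixed.
B is strictly dominated by T, so Player I never plays it.
Center is strictly dominated by Left (it gives Player I strictly more in every row), so Player II never plays it.
On the remaining 2×2 (T, M vs Left, Right):
Let Player I play T with probability p. Expected payoff against Left: (-1)p + 3(1−p) = −4p + 3; against Right: 2p + (-7)(1−p) = 9p − 7.
Setting these equal: −4p + 3 = 9p − 7 ⇒ −13p = -10 ⇒ p = 10/13, and the value is (-4)·(10/13) + 3 = -1/13.
For Player II: with q = P(Left), equating T's and M's payoffs gives −3q + 2 = 10q − 7 ⇒ q = 9/13.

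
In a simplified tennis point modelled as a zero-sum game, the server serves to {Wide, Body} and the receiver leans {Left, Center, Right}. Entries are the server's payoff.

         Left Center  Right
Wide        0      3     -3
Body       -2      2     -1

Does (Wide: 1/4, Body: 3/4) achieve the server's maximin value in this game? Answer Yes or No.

Against Left this mix gives (1/4)·0 + (3/4)·(-2) = -3/2.
Against Center this mix gives (1/4)·3 + (3/4)·2 = 9/4.
Against Right this mix gives (1/4)·(-3) + (3/4)·(-1) = -3/2.
All of the receiver's active replies (Left, Right) yield -3/2, and no column does worse for the server. The mix makes the receiver indifferent and guarantees -3/2, so it is optimal.

Yes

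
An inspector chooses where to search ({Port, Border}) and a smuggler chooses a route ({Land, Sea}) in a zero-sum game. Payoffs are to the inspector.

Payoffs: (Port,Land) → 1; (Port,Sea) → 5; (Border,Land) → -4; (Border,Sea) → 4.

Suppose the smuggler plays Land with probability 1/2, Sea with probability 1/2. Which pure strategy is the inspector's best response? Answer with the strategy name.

Port

Expected payoff of Port: (1/2)·1 + (1/2)·5 = 3.
Expected payoff of Border: (1/2)·(-4) + (1/2)·4 = 0.
The largest is 3, so the inspector's best response is Port.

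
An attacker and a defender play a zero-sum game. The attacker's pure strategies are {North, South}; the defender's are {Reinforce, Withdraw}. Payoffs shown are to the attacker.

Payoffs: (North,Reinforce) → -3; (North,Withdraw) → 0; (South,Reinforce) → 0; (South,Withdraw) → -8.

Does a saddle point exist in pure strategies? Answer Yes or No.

No

Row minima: North → -3, South → -8; maximin = -3.
Column maxima: Reinforce → 0, Withdraw → 0; minimax = 0.
-3 ≠ 0, so no pure-strategy equilibrium exists.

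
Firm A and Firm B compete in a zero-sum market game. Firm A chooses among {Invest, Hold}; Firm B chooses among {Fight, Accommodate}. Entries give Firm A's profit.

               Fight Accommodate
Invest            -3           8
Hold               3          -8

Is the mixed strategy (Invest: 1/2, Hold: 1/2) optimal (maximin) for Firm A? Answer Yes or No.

Yes

Against Fight this mix gives (1/2)·(-3) + (1/2)·3 = 0.
Against Accommodate this mix gives (1/2)·8 + (1/2)·(-8) = 0.
All of Firm B's active replies (Fight, Accommodate) yield 0, and no column does worse for Firm A. The mix makes Firm B indifferent and guarantees 0, so it is optimal.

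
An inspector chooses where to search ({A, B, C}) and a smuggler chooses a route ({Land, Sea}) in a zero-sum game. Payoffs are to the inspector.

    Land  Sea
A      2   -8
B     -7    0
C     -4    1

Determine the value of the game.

-2

Row minima: A → -8, B → -7, C → -4; maximin = -4.
Column maxima: Land → 2, Sea → 1; minimax = 1.
-4 ≠ 1, so there is no saddle point; optimal play is mixed.
B is strictly dominated by C, so the inspector never plays it.
On the remaining 2×2 (A, C vs Land, Sea):
Let the inspector play A with probability p. Expected payoff against Land: 2p + (-4)(1−p) = 6p − 4; against Sea: (-8)p + 1(1−p) = −9p + 1.
Setting these equal: 6p − 4 = −9p + 1 ⇒ 15p = 5 ⇒ p = 1/3, and the value is (6)·(1/3) − 4 = -2.
For the smuggler: with q = P(Land), equating A's and C's payoffs gives 10q − 8 = −5q + 1 ⇒ q = 3/5.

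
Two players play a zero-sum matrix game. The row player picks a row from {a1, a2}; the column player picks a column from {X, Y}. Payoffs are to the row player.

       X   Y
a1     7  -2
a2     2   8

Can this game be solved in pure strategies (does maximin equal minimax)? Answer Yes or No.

No

Row minima: a1 → -2, a2 → 2; maximin = 2.
Column maxima: X → 7, Y → 8; minimax = 7.
2 ≠ 7, so no pure-strategy equilibrium exists.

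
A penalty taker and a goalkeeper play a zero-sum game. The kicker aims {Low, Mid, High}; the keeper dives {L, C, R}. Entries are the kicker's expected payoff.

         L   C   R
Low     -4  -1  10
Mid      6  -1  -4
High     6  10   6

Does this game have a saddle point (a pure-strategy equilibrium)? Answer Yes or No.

Row minima: Low → -4, Mid → -4, High → 6; maximin = 6.
Column maxima: L → 6, C → 10, R → 10; minimax = 6.
maximin = minimax = 6, so a saddle point exists.

Yes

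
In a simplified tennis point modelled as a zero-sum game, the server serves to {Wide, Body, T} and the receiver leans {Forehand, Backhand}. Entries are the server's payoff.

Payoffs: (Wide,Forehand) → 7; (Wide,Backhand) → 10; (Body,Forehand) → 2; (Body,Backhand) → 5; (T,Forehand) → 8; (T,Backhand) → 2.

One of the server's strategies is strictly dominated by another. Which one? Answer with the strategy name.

Body

Wide gives a strictly higher payoff than Body against every column: 7 > 2, 10 > 5.
So Body is strictly dominated and the server never plays it.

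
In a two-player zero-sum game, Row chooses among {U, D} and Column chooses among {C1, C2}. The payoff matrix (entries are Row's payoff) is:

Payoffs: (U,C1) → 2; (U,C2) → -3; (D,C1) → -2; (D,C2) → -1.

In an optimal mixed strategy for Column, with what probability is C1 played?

1/3

Row minima: U → -3, D → -2; maximin = -2.
Column maxima: C1 → 2, C2 → -1; minimax = -1.
-2 ≠ -1, so there is no saddle point; optimal play is mixed.
Let Row play U with probability p. Expected payoff against C1: 2p + (-2)(1−p) = 4p − 2; against C2: (-3)p + (-1)(1−p) = −2p − 1.
Setting these equal: 4p − 2 = −2p − 1 ⇒ 6p = 1 ⇒ p = 1/6, and the value is (4)·(1/6) − 2 = -4/3.
For Column: with q = P(C1), equating U's and D's payoffs gives 5q − 3 = −q − 1 ⇒ q = 1/3.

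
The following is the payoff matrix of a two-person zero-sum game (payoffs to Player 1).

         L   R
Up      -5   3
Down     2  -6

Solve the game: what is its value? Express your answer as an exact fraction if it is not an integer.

Row minima: Up → -5, Down → -6; maximin = -5.
Column maxima: L → 2, R → 3; minimax = 2.
-5 ≠ 2, so there is no saddle point; optimal play is mixed.
Let Player 1 play Up with probability p. Expected payoff against L: (-5)p + 2(1−p) = −7p + 2; against R: 3p + (-6)(1−p) = 9p − 6.
Setting these equal: −7p + 2 = 9p − 6 ⇒ −16p = -8 ⇒ p = 1/2, and the value is (-7)·(1/2) + 2 = -3/2.
For Player 2: with q = P(L), equating Up's and Down's payoffs gives −8q + 3 = 8q − 6 ⇒ q = 9/16.

-3/2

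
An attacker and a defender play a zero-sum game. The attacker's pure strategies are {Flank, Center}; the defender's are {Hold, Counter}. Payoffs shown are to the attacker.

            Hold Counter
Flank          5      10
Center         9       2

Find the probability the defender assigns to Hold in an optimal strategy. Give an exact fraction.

Row minima: Flank → 5, Center → 2; maximin = 5.
Column maxima: Hold → 9, Counter → 10; minimax = 9.
5 ≠ 9, so there is no saddle point; optimal play is mixed.
Let the attacker play Flank with probability p. Expected payoff against Hold: 5p + 9(1−p) = −4p + 9; against Counter: 10p + 2(1−p) = 8p + 2.
Setting these equal: −4p + 9 = 8p + 2 ⇒ −12p = -7 ⇒ p = 7/12, and the value is (-4)·(7/12) + 9 = 20/3.
For the defender: with q = P(Hold), equating Flank's and Center's payoffs gives −5q + 10 = 7q + 2 ⇒ q = 2/3.

2/3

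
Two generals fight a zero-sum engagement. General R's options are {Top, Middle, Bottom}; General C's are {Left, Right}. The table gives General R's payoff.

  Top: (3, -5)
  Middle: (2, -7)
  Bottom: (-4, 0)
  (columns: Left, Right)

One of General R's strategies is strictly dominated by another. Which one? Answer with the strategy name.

Top gives a strictly higher payoff than Middle against every column: 3 > 2, -5 > -7.
So Middle is strictly dominated and General R never plays it.

Middle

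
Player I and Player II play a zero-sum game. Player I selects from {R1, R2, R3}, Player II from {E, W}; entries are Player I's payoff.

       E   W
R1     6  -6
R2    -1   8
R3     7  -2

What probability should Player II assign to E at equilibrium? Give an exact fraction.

Row minima: R1 → -6, R2 → -1, R3 → -2; maximin = -1.
Column maxima: E → 7, W → 8; minimax = 7.
-1 ≠ 7, so there is no saddle point; optimal play is mixed.
R1 is strictly dominated by R3, so Player I never plays it.
On the remaining 2×2 (R2, R3 vs E, W):
Let Player I play R2 with probability p. Expected payoff against E: (-1)p + 7(1−p) = −8p + 7; against W: 8p + (-2)(1−p) = 10p − 2.
Setting these equal: −8p + 7 = 10p − 2 ⇒ −18p = -9 ⇒ p = 1/2, and the value is (-8)·(1/2) + 7 = 3.
For Player II: with q = P(E), equating R2's and R3's payoffs gives −9q + 8 = 9q − 2 ⇒ q = 5/9.

5/9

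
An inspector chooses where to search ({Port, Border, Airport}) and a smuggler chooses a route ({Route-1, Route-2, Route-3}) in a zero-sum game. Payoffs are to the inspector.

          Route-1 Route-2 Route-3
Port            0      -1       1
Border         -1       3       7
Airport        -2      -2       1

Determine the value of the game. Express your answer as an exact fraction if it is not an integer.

Row minima: Port → -1, Border → -1, Airport → -2; maximin = -1.
Column maxima: Route-1 → 0, Route-2 → 3, Route-3 → 7; minimax = 0.
-1 ≠ 0, so there is no saddle point; optimal play is mixed.
Airport is strictly dominated by Border, so the inspector never plays it.
Route-3 is strictly dominated by Route-1 (it gives the inspector strictly more in every row), so the smuggler never plays it.
On the remaining 2×2 (Port, Border vs Route-1, Route-2):
Let the inspector play Port with probability p. Expected payoff against Route-1: 0p + (-1)(1−p) = p − 1; against Route-2: (-1)p + 3(1−p) = −4p + 3.
Setting these equal: p − 1 = −4p + 3 ⇒ 5p = 4 ⇒ p = 4/5, and the value is (1)·(4/5) − 1 = -1/5.
For the smuggler: with q = P(Route-1), equating Port's and Border's payoffs gives q − 1 = −4q + 3 ⇒ q = 4/5.

-1/5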